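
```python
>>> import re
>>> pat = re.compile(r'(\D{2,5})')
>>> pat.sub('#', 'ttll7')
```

This matches 2 to 5 of a non-digit (captured).
Every occurrence is swapped for '#'.

'#7'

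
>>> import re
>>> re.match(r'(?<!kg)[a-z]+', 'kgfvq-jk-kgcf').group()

With `match`, the pattern is implicitly anchored at the beginning.
The match spans [0:5] → 'kgfvq'.

'kgfvq'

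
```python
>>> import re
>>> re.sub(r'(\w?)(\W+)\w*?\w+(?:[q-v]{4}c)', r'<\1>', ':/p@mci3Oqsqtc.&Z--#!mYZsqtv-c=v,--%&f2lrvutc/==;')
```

The pattern matches optionally a word character (captured); then one or more of a non-word character (captured); then zero or more of a word character (lazy), then one or more of a word character; then exactly 4 of a character in [q-v], then the literal 'c' (non-capturing group).
Matches: at [2:14] → 'p@mci3Oqsqtc'; at [31:45] → 'v,--%&f2lrvutc'.
`\1` in the replacement pulls in group 1's text for each match.

':/<p>.&Z--#!mYZsqtv-c=<v>/==;'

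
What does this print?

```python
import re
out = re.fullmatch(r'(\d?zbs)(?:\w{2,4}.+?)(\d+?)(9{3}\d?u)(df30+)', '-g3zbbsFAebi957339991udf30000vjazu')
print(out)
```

This matches optionally a digit, then the literal 'zbs' (captured); then 2 to 4 of a word character, then one or more of any character (lazy) (non-capturing group); then one or more of a digit (lazy) (captured); then exactly 3 of a literal '9', then optionally a digit, then the literal 'u' (captured); then the literal 'df3', then one or more of the literal '0' (captured).
`fullmatch` succeeds only if the pattern covers the string from start to end.
Here the string isn't matched end-to-end, so the call returns None.

None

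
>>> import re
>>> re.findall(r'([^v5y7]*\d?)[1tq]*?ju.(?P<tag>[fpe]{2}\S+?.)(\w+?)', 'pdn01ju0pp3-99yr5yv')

[('pdn01', 'pp3-', '9')]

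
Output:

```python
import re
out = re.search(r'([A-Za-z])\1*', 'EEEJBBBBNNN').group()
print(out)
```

EEE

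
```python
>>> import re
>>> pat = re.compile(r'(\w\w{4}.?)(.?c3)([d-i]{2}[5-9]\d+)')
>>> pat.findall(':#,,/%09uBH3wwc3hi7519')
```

This matches a word character, then exactly 4 of a word character, then optionally any character (captured); then optionally any character, then the literal 'c3' (captured); then exactly 2 of a character in [d-i], then a character in [5-9], then one or more of a digit (captured).
`findall` packs the 3 group values into a tuple for every match.

[('9uBH3w', 'wc3', 'hi7519')]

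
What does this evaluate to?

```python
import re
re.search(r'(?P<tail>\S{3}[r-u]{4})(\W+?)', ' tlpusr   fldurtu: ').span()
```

The pattern matches exactly 3 of a non-whitespace character, then exactly 4 of a character in [r-u] (captured as 'tail'); then one or more of a non-word character (lazy) (captured).
`search` walks the string left to right and returns the first match it finds.
The match spans [10:18] → 'fldurtu:'.
Captured: group 1 = 'fldurtu', group 2 = ':'.

(10, 18)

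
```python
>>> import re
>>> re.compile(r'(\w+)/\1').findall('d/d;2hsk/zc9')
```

A backreference is literal: `\1` must see the identical characters the first group matched.
Scanning left to right: at [0:3] match 'd/d', group 1 = 'd'.
With a single group, `findall` returns only what that group captured — 1 item.

['d']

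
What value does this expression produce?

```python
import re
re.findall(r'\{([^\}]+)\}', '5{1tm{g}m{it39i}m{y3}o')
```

['1tm{g', 'it39i', 'y3']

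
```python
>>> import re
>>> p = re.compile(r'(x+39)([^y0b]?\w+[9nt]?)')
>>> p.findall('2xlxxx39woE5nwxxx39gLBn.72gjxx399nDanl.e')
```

This matches one or more of the literal 'x', then the literal '39' (captured); then optionally any character except [y0b], then one or more of a word character, then optionally one of [9nt] (captured).
Walking the string: at [3:23] match 'xxx39woE5nwxxx39gLBn', groups = ('xxx39', 'woE5nwxxx39gLBn'); at [28:38] match 'xx399nDanl', groups = ('xx39', '9nDanl').
2 groups means each result is a tuple of 2 captured strings — 2 here.

[('xxx39', 'woE5nwxxx39gLBn'), ('xx39', '9nDanl')]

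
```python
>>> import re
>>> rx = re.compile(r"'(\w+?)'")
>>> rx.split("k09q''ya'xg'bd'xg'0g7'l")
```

["k09q'", 'ya', 'xg', 'bd', 'xg', '0g7', 'l']

Matches to split on: at [5:9] → "'ya'"; at [11:15] → "'bd'"; at [17:22] → "'0g7'".
`re.split` interleaves the captured-group text with the surrounding fragments.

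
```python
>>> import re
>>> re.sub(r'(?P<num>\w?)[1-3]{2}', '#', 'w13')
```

'#'

This matches optionally a word character (captured as 'num'); then exactly 2 of a character in [1-3].
Matches: at [0:3] → 'w13'.
Each match is replaced by '#'.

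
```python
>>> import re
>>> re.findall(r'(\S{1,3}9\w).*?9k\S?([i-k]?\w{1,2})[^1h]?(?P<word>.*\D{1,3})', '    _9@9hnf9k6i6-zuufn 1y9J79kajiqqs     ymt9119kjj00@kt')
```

[('_9@9h', 'i6', 'zuufn 1y9J79kajiqqs     ymt9119kjj00@kt')]

The pattern matches 1 to 3 of a non-whitespace character, then the literal '9', then a word character (captured); then zero or more of any character (lazy), then the literal '9k', then optionally a non-whitespace character; then optionally a character in [i-k], then 1 to 2 of a word character (captured); then optionally any character except [1h]; then zero or more of any character, then 1 to 3 of a non-digit (captured as 'word').
A non-greedy quantifier consumes as few characters as it can — just enough that the remainder of the pattern still matches from where it stops; whatever follows it matches normally.
Scanning left to right: at [4:56] match '_9@9hnf9k6i6-zuufn 1y9J79kajiqqs     ymt9119kjj00@kt', groups = ('_9@9h', 'i6', 'zuufn 1y9J79kajiqqs     ymt9119kjj00@kt').
Multiple groups make `findall` return tuples — one 3-tuple for the one match.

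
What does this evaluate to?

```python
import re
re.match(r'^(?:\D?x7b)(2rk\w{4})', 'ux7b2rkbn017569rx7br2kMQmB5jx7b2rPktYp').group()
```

This matches anchored at the start of the string; then optionally a non-digit, then the literal 'x7b' (non-capturing group); then the literal '2rk', then exactly 4 of a word character (captured).
`re.match` won't scan ahead — the pattern has to work from the very first character.
The match spans [0:11] → 'ux7b2rkbn01'.
Captured: group 1 = '2rkbn01'.

'ux7b2rkbn01'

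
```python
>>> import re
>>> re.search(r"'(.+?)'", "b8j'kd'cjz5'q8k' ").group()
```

"'kd'"

Lazy quantifiers expand one character at a time until the remainder of the pattern can match.
Unlike `match`, `search` isn't anchored — it looks for the pattern anywhere in the string.
The match spans [3:7] → "'kd'".
Captured: group 1 = 'kd'.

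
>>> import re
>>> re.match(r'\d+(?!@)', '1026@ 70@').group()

'102'

With `match`, the pattern is implicitly anchored at the beginning.
The match spans [0:3] → '102'.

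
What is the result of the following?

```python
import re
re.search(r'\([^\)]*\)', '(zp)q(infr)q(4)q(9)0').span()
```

(0, 4)

`search` walks the string left to right and returns the first match it finds.
The match spans [0:4] → '(zp)'.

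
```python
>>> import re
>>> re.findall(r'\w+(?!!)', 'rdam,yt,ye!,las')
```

['rdam', 'yt', 'y', 'las']

`(?!…)`/`(?<!…)` only lets a position through if the neighbouring text does NOT match; no characters are consumed.
Scanning left to right: at [0:4] → 'rdam'; at [5:7] → 'yt'; at [8:9] → 'y'; at [12:15] → 'las'.
Since nothing is captured, `findall` lists the 4 matched substrings directly.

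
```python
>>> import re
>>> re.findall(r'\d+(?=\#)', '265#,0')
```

['265']

The positive lookaround only admits positions where the adjacent text matches; those characters stay outside the span.
Scanning left to right: at [0:3] → '265'.
With no groups in the pattern, `findall` gives back each whole match — 1 here.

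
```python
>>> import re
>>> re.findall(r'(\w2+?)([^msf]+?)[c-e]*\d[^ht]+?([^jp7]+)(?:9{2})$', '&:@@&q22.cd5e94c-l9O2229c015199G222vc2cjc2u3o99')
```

[('q2', '2.', 'c2u3o')]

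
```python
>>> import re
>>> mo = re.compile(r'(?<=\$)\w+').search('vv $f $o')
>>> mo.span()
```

The positive lookaround only admits positions where the adjacent text matches; those characters stay outside the span.
The match spans [4:5] → 'f'.

(4, 5)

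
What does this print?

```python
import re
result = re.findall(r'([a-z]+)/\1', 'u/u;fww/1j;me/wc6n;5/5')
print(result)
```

['u']

`\1` is not a pattern — it's the concrete string captured by group 1, re-applied verbatim.
Scanning left to right: at [0:3] match 'u/u', group 1 = 'u'.
Because there's exactly one group, `findall` drops the full match and keeps group 1 from the one hit.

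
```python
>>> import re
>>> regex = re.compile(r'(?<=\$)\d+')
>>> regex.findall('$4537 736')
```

The positive lookaround only admits positions where the adjacent text matches; those characters stay outside the span.
With no groups in the pattern, `findall` gives back each whole match — 1 here.

['4537']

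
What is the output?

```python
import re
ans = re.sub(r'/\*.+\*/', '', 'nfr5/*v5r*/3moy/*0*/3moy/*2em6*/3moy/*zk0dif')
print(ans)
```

Matches: at [4:32] → '/*v5r*/3moy/*0*/3moy/*2em6*/'.
`sub` substitutes '' at each match site.

nfr53moy/*zk0dif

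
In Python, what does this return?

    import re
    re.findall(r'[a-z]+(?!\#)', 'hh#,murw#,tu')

['h', 'mur', 'tu']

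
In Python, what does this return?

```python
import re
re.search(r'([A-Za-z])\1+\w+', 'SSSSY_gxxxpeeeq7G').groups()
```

('S',)

After group 1 captures some text, `\1` only succeeds where that same text appears again.
`re.search` scans for the first position where the pattern succeeds.
The match spans [0:17] → 'SSSSY_gxxxpeeeq7G'.
Captured: group 1 = 'S'.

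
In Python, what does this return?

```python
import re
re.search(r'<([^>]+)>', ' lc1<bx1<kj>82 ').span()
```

(4, 12)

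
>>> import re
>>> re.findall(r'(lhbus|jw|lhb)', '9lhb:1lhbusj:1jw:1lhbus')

['lhb', 'lhbus', 'jw', 'lhbus']

Alternation tries branches left to right and keeps the first one that lets the overall match succeed at that position.
Scanning left to right: at [1:4] match 'lhb', group 1 = 'lhb'; at [6:11] match 'lhbus', group 1 = 'lhbus'; at [14:16] match 'jw', group 1 = 'jw'; at [18:23] match 'lhbus', group 1 = 'lhbus'.
One capturing group, so `findall` returns just the captured substring from each match — 4 in all.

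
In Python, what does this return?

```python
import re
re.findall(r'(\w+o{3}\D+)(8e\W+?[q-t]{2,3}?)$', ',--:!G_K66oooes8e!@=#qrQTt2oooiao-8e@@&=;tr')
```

Pattern: one or more of a word character, then exactly 3 of a literal 'o', then one or more of a non-digit (captured); then the literal '8e', then one or more of a non-word character (lazy), then 2 to 3 of a character in [q-t] (lazy) (captured); then anchored at the end.
`findall` packs the 2 group values into a tuple for every match.

[('qrQTt2oooiao-', '8e@@&=;tr')]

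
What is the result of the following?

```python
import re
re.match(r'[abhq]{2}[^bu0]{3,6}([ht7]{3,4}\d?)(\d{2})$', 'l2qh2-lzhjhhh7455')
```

The pattern matches exactly 2 of one of [abhq], then 3 to 6 of any character except [bu0]; then 3 to 4 of one of [ht7], then optionally a digit (captured); then exactly 2 of a digit (captured); then anchored at the end.
With `match`, the pattern is implicitly anchored at the beginning.
Here position 0 doesn't satisfy it, so the call returns None.

None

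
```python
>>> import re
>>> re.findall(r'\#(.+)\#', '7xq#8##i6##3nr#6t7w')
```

['8##i6##3nr']

Scanning left to right: at [3:15] match '#8##i6##3nr#', group 1 = '8##i6##3nr'.
One capturing group, so `findall` returns just the captured substring from the one match — 1 in all.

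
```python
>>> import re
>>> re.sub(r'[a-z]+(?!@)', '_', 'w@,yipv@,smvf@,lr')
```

Because the assertion is negative and zero-width, positions next to the forbidden text are skipped.
Matches: at [3:6] → 'yip'; at [9:12] → 'smv'; at [15:17] → 'lr'.
Each match is replaced by '_'.

'w@,_v@,_f@,_'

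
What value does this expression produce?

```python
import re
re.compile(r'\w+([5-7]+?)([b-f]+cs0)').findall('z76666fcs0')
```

[('6', 'fcs0')]

This matches one or more of a word character; then one or more of a character in [5-7] (lazy) (captured); then one or more of a character in [b-f], then the literal 'cs0' (captured).
Scanning left to right: at [0:10] match 'z76666fcs0', groups = ('6', 'fcs0').
`findall` packs the 2 group values into a tuple for every match.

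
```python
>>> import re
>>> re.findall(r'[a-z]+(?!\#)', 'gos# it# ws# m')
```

Because the assertion is negative and zero-width, positions next to the forbidden text are skipped.
Scanning left to right: at [0:2] → 'go'; at [5:6] → 'i'; at [9:10] → 'w'; at [13:14] → 'm'.
`findall` yields the raw match text (4 of them) because the pattern has no groups.

['go', 'i', 'w', 'm']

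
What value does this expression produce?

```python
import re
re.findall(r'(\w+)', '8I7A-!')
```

This matches one or more of a word character (captured).
Because there's exactly one group, `findall` drops the full match and keeps group 1 from the one hit.

['8I7A']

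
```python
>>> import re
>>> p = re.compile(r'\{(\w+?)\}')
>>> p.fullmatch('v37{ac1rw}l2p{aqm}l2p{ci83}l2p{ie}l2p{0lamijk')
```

`re.fullmatch` is like wrapping the pattern in `^…$` (in single-line mode).
Here there's no way to consume every character, so the call returns None.

None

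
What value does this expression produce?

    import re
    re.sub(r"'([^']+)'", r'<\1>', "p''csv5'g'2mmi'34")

Matches: at [2:8] → "'csv5'"; at [9:15] → "'2mmi'".
`\1` in the replacement pulls in group 1's text for each match.

"p'<csv5>g<2mmi>34"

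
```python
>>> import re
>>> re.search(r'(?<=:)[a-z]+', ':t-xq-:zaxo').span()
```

Because the assertion is zero-width, the text it checks is not consumed and won't appear in the result.
The match spans [1:2] → 't'.

(1, 2)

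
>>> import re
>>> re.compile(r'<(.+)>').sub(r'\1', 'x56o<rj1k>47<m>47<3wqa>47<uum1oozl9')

'x56orj1k>47<m>47<3wqa47<uum1oozl9'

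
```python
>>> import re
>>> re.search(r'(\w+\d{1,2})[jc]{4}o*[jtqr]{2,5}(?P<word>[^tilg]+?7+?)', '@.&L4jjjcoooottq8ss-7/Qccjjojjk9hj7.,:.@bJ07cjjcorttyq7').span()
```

(3, 21)

Pattern: one or more of a word character, then 1 to 2 of a digit (captured); then exactly 4 of one of [jc], then zero or more of the literal 'o', then 2 to 5 of one of [jtqr]; then one or more of any character except [tilg] (lazy), then one or more of a literal '7' (lazy) (captured as 'word').
Lazy quantifiers expand one character at a time until the remainder of the pattern can match.
`search` walks the string left to right and returns the first match it finds.
The match spans [3:21] → 'L4jjjcoooottq8ss-7'.
Captured: group 1 = 'L4', group 2 = '8ss-7'.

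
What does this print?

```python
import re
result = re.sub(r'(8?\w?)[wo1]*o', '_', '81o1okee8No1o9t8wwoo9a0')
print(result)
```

The pattern matches optionally the literal '8', then optionally a word character (captured); then zero or more of one of [wo1], then a literal 'o'.
Each match is replaced by '_'.

_kee_9t_9a0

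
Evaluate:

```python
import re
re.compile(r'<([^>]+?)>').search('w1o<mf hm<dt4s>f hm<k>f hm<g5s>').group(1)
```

The match spans [3:15] → '<mf hm<dt4s>'.
Captured: group 1 = 'mf hm<dt4s'.

'mf hm<dt4s'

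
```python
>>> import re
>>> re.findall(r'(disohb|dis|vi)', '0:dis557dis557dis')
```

With a single group, `findall` returns only what that group captured — 3 items.

['dis', 'dis', 'dis']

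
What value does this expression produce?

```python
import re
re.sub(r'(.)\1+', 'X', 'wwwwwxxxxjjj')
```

After group 1 captures some text, `\1` only succeeds where that same text appears again.
Each match is replaced by 'X'.

'XXX'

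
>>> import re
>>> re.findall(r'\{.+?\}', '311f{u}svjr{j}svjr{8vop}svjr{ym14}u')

['{u}', '{j}', '{8vop}', '{ym14}']

Walking the string: at [4:7] → '{u}'; at [11:14] → '{j}'; at [18:24] → '{8vop}'; at [28:34] → '{ym14}'.
No capturing groups, so `findall` returns the 4 full match strings.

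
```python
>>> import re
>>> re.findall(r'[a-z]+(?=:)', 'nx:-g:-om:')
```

['nx', 'g', 'om']

The `(?=…)`/`(?<=…)` assertion just peeks at neighbouring text; it doesn't advance the match position.
No capturing groups, so `findall` returns the 3 full match strings.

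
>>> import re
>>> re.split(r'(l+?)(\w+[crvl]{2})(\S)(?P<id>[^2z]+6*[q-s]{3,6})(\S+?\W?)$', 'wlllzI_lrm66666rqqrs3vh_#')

['w', 'l', 'llzI_lr', 'm', '66666rqqrs', '3vh_#', '']

Because the quantifier is non-greedy, it stops expanding at the earliest point where the rest of the pattern can succeed.
Because the pattern has a capturing group, `split` also inserts each captured text between the pieces.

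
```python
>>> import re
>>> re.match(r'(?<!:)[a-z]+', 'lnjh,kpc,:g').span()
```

`re.match` only tries the pattern at the start of the string.
The match spans [0:4] → 'lnjh'.

(0, 4)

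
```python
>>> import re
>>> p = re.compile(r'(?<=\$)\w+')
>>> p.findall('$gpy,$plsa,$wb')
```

The `(?=…)`/`(?<=…)` assertion just peeks at neighbouring text; it doesn't advance the match position.
Walking the string: at [1:4] → 'gpy'; at [6:10] → 'plsa'; at [12:14] → 'wb'.
Since nothing is captured, `findall` lists the 3 matched substrings directly.

['gpy', 'plsa', 'wb']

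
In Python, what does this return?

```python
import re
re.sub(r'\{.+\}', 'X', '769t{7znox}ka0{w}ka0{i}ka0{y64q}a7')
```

'769tXa7'

Matches: at [4:32] → '{7znox}ka0{w}ka0{i}ka0{y64q}'.
Every occurrence is swapped for 'X'.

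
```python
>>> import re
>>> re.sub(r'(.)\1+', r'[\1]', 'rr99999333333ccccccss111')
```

'[r][9][3][c][s][1]'

`\1` is not a pattern — it's the concrete string captured by group 1, re-applied verbatim.
The replacement refers to a captured group, so each match is rewritten using its own captured text.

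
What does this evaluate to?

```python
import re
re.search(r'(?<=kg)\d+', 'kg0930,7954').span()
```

(2, 6)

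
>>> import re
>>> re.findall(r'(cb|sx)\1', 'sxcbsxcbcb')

['cb']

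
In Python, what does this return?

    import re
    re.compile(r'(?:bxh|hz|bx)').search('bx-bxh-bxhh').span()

(0, 2)

The match spans [0:2] → 'bx'.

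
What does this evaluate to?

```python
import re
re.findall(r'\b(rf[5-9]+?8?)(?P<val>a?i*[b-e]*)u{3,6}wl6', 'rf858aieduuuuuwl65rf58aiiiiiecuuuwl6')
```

The pattern matches a word boundary (`\b`, zero-width); then the literal 'rf', then one or more of a character in [5-9] (lazy), then optionally a literal '8' (captured); then optionally the literal 'a', then zero or more of the literal 'i', then zero or more of a character in [b-e] (captured as 'val'); then 3 to 6 of the literal 'u', then the literal 'wl6'.
Scanning left to right: at [0:17] match 'rf858aieduuuuuwl6', groups = ('rf858', 'aied').
2 groups means the one result is a tuple of 2 captured strings — 1 here.

[('rf858', 'aied')]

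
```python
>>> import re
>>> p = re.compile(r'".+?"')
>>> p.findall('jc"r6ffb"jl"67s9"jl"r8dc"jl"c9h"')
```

A non-greedy quantifier consumes as few characters as it can — just enough that the remainder of the pattern still matches from where it stops; whatever follows it matches normally.
`findall` yields the raw match text (4 of them) because the pattern has no groups.

['"r6ffb"', '"67s9"', '"r8dc"', '"c9h"']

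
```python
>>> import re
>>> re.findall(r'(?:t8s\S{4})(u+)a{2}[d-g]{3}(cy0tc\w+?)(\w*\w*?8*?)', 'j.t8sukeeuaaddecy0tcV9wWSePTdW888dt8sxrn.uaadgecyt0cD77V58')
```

This matches the literal 't8s', then exactly 4 of a non-whitespace character (non-capturing group); then one or more of a literal 'u' (captured); then exactly 2 of a literal 'a', then exactly 3 of a character in [d-g]; then the literal 'cy', then the literal '0tc', then one or more of a word character (lazy) (captured); then zero or more of a word character, then zero or more of a word character (lazy), then zero or more of the literal '8' (lazy) (captured).
Matches: at [2:40] match 't8sukeeuaaddecy0tcV9wWSePTdW888dt8sxrn', groups = ('u', 'cy0tcV', '9wWSePTdW888dt8sxrn').
With 3 capturing groups, `findall` returns a 3-tuple per match.

[('u', 'cy0tcV', '9wWSePTdW888dt8sxrn')]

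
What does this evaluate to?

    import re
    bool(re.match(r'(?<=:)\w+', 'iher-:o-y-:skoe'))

False

Lookahead/lookbehind check context without consuming it, so the matched span excludes the asserted characters.
With `match`, the pattern is implicitly anchored at the beginning.
Here the string doesn't start with a match, so the call returns None, and `bool(None)` is False.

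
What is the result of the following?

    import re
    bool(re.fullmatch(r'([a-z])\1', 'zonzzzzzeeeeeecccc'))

`\1` is not a pattern — it's the concrete string captured by group 1, re-applied verbatim.
`fullmatch` succeeds only if the pattern covers the string from start to end.
Here the pattern can't cover the whole string, so the call returns None, and `bool(None)` is False.

False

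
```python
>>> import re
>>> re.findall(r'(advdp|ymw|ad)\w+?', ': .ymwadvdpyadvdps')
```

['ymw', 'advdp']

`|` is ordered: at each position the engine commits to the first alternative that works.
Walking the string: at [3:7] match 'ymwa', group 1 = 'ymw'; at [12:18] match 'advdps', group 1 = 'advdp'.
One capturing group, so `findall` returns just the captured substring from each match — 2 in all.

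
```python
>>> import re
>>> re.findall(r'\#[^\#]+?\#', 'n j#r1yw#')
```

['#r1yw#']

With no groups in the pattern, `findall` gives back each whole match — 1 here.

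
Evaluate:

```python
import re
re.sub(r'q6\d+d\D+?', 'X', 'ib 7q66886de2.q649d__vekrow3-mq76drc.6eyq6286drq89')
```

'ib 7X2.X_vekrow3-mq76drc.6eyXq89'

The pattern matches the literal 'q6', then one or more of a digit, then the literal 'd'; then one or more of a non-digit (lazy).
Lazy quantifiers expand one character at a time until the remainder of the pattern can match.
Matches: at [4:12] → 'q66886de'; at [14:20] → 'q649d_'; at [40:47] → 'q6286dr'.
Each match is replaced by 'X'.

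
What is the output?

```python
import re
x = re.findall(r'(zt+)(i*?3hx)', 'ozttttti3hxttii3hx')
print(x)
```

[('zttttt', 'i3hx')]

The pattern matches the literal 'z', then one or more of a literal 't' (captured); then zero or more of the literal 'i' (lazy), then the literal '3hx' (captured).
Matches: at [1:11] match 'zttttti3hx', groups = ('zttttt', 'i3hx').
`findall` packs the 2 group values into a tuple for every match.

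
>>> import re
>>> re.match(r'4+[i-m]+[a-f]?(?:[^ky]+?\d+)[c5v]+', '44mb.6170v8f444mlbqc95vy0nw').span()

(0, 10)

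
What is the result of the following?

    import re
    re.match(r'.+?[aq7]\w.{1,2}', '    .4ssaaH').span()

With `match`, the pattern is implicitly anchored at the beginning.
The match spans [0:11] → '    .4ssaaH'.

(0, 11)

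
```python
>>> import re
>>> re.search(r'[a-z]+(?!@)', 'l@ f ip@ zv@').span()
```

The negative lookahead/lookbehind blocks any match where the forbidden context is present.
`re.search` tries every starting position until one works.
The match spans [3:4] → 'f'.

(3, 4)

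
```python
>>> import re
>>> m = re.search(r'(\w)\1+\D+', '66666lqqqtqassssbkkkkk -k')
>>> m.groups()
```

('6',)

The match spans [0:25] → '66666lqqqtqassssbkkkkk -k'.
Captured: group 1 = '6'.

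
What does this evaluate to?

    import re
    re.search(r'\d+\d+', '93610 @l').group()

'93610'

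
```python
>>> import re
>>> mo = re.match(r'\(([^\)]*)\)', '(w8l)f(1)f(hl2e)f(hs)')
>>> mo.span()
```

With `match`, the pattern is implicitly anchored at the beginning.
The match spans [0:5] → '(w8l)'.

(0, 5)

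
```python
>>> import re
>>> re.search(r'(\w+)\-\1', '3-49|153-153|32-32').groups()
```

('153',)

The match spans [5:12] → '153-153'.
Captured: group 1 = '153'.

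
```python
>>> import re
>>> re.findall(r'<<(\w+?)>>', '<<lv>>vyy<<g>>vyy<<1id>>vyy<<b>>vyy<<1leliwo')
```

Walking the string: at [0:6] match '<<lv>>', group 1 = 'lv'; at [9:14] match '<<g>>', group 1 = 'g'; at [17:24] match '<<1id>>', group 1 = '1id'; at [27:32] match '<<b>>', group 1 = 'b'.
`findall` collects group 1 from each match (4 total).

['lv', 'g', '1id', 'b']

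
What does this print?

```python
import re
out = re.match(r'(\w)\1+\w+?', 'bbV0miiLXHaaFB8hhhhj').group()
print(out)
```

`re.match` won't scan ahead — the pattern has to work from the very first character.
The match spans [0:3] → 'bbV'.

bbV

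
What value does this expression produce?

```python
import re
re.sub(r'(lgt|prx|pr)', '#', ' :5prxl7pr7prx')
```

Alternation tries branches left to right and keeps the first one that lets the overall match succeed at that position.
Matches: at [3:6] → 'prx'; at [8:10] → 'pr'; at [11:14] → 'prx'.
Every occurrence is swapped for '#'.

' :5#l7#7#'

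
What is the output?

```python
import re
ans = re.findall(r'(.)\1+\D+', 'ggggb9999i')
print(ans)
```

['g', '9']

A backreference is literal: `\1` must see the identical characters the first group matched.
Walking the string: at [0:5] match 'ggggb', group 1 = 'g'; at [5:10] match '9999i', group 1 = '9'.
With a single group, `findall` returns only what that group captured — 2 items.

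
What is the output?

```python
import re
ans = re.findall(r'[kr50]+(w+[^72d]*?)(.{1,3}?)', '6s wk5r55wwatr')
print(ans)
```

[('ww', 'a')]

The `?` after the quantifier makes it lazy — it takes as little as possible before letting the rest of the pattern try.
2 groups means the one result is a tuple of 2 captured strings — 1 here.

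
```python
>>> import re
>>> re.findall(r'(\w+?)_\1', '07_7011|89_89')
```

['7', '89']

A backreference is literal: `\1` must see the identical characters the first group matched.
One capturing group, so `findall` returns just the captured substring from each match — 2 in all.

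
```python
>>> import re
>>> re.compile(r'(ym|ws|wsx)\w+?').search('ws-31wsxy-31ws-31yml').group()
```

'wsx'

Alternation tries branches left to right and keeps the first one that lets the overall match succeed at that position.
The match spans [5:8] → 'wsx'.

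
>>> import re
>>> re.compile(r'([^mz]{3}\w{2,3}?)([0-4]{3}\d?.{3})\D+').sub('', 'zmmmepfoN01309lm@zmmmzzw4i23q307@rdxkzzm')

Each match is replaced by ''.

'zmmm4i23q307@rdxkzzm'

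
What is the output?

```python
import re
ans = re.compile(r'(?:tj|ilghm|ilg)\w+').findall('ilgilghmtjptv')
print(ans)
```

With no groups in the pattern, `findall` gives back each whole match — 1 here.

['ilgilghmtjptv']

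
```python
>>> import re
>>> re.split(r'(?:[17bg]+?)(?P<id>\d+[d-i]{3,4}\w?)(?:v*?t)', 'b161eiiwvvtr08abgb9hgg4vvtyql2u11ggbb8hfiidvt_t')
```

Pattern: one or more of one of [17bg] (lazy) (non-capturing group); then one or more of a digit, then 3 to 4 of a character in [d-i], then optionally a word character (captured as 'id'); then zero or more of the literal 'v' (lazy), then the literal 't' (non-capturing group).
With the lazy modifier that quantifier settles for the fewest repetitions that let the rest of the pattern succeed (the atoms after it are unaffected and can still be greedy).
Matches to split on: at [0:11] → 'b161eiiwvvt'; at [15:26] → 'bgb9hgg4vvt'; at [31:45] → '11ggbb8hfiidvt'.
With a capturing group present, the delimiter's captured portion is kept in the result list.

['', '161eiiw', 'r08a', '9hgg4', 'yql2u', '8hfiid', '_t']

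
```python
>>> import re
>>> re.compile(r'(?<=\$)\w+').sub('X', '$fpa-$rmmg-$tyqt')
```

'$X-$X-$X'

Because the assertion is zero-width, the text it checks is not consumed and won't appear in the result.
`sub` substitutes 'X' at each match site.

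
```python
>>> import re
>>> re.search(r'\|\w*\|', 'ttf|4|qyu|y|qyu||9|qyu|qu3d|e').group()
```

'|4|'

Unlike `match`, `search` isn't anchored — it looks for the pattern anywhere in the string.
The match spans [3:6] → '|4|'.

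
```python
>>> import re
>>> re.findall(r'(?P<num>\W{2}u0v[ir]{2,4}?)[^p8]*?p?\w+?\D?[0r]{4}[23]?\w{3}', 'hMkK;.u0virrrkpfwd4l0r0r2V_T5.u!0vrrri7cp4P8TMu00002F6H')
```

[';.u0vir']

This matches exactly 2 of a non-word character, then the literal 'u0v', then 2 to 4 of one of [ir] (lazy) (captured as 'num'); then zero or more of any character except [p8] (lazy), then optionally the literal 'p'; then one or more of a word character (lazy), then optionally a non-digit, then exactly 4 of one of [0r]; then optionally one of [23], then exactly 3 of a word character.
A `+?`/`*?`/`{m,n}?` starts at its minimum and grows only as far as needed for what follows to match.
Scanning left to right: at [4:28] match ';.u0virrrkpfwd4l0r0r2V_T', group 1 = ';.u0vir'.
Because there's exactly one group, `findall` drops the full match and keeps group 1 from the one hit.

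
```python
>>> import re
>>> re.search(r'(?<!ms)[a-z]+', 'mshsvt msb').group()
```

'mshsvt'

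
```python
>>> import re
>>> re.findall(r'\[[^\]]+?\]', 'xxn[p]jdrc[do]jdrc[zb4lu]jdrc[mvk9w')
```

['[p]', '[do]', '[zb4lu]']

Scanning left to right: at [3:6] → '[p]'; at [10:14] → '[do]'; at [18:25] → '[zb4lu]'.
With no groups in the pattern, `findall` gives back each whole match — 3 here.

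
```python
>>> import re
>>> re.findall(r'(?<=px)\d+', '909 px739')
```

['739']

The positive lookaround only admits positions where the adjacent text matches; those characters stay outside the span.
`findall` yields the raw match text (1 of them) because the pattern has no groups.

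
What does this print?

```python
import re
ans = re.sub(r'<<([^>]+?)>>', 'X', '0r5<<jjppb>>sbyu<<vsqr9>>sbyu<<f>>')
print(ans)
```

0r5XsbyuXsbyuX

`sub` substitutes 'X' at each match site.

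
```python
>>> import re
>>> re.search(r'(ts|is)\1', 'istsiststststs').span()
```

(6, 10)

`\1` is not a pattern — it's the concrete string captured by group 1, re-applied verbatim.
Unlike `match`, `search` isn't anchored — it looks for the pattern anywhere in the string.
The match spans [6:10] → 'tsts'.
Captured: group 1 = 'ts'.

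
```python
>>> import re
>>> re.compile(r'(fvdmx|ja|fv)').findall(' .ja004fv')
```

Scanning left to right: at [2:4] match 'ja', group 1 = 'ja'; at [7:9] match 'fv', group 1 = 'fv'.
`findall` collects group 1 from each match (2 total).

['ja', 'fv']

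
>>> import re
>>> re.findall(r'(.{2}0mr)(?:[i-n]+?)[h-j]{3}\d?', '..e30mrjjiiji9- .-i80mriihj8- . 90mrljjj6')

['e30mr', 'i80mr', ' 90mr']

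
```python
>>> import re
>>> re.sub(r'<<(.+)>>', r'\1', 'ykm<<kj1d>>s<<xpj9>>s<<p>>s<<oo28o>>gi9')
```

'ykmkj1d>>s<<xpj9>>s<<p>>s<<oo28ogi9'

The replacement refers to a captured group, so each match is rewritten using its own captured text.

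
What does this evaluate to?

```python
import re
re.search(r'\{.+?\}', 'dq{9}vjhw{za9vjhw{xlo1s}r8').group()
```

'{9}'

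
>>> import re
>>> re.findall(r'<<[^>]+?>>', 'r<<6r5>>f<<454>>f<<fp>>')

['<<6r5>>', '<<454>>', '<<fp>>']

With no groups in the pattern, `findall` gives back each whole match — 3 here.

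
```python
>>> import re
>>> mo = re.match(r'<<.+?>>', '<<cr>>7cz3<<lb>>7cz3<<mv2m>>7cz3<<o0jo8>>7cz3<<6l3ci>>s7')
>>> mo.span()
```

Lazy quantifiers expand one character at a time until the remainder of the pattern can match.
`match` is anchored at position 0; if the pattern doesn't fit there, it returns None.
The match spans [0:6] → '<<cr>>'.

(0, 6)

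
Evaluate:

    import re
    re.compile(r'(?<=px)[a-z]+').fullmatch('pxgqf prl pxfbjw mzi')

None

For `fullmatch`, every character of the input must be accounted for by the pattern.
Here the pattern can't cover the whole string, so the call returns None.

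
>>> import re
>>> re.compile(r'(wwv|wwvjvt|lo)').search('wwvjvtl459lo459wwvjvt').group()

Branches in `(...|...)` are attempted left-to-right; the first branch that allows the whole pattern to succeed is taken.
`re.search` scans for the first position where the pattern succeeds.
The match spans [0:3] → 'wwv'.
Captured: group 1 = 'wwv'.

'wwv'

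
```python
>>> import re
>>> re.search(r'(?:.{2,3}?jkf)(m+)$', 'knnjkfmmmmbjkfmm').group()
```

'mmbjkfmm'

Pattern: 2 to 3 of any character (lazy), then the literal 'jkf' (non-capturing group); then one or more of a literal 'm' (captured); then anchored at the end.
`re.search` scans for the first position where the pattern succeeds.
The match spans [8:16] → 'mmbjkfmm'.
Captured: group 1 = 'mm'.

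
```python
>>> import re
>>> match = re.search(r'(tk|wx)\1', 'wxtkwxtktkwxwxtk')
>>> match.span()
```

The backreference `\1` re-matches whatever the first group consumed, character for character.
Unlike `match`, `search` isn't anchored — it looks for the pattern anywhere in the string.
The match spans [6:10] → 'tktk'.
Captured: group 1 = 'tk'.

(6, 10)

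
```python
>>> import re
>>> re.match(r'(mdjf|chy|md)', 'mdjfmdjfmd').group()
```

`match` is anchored at position 0; if the pattern doesn't fit there, it returns None.
The match spans [0:4] → 'mdjf'.

'mdjf'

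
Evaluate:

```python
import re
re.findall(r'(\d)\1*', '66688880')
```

`\1` is not a pattern — it's the concrete string captured by group 1, re-applied verbatim.
Walking the string: at [0:3] match '666', group 1 = '6'; at [3:7] match '8888', group 1 = '8'; at [7:8] match '0', group 1 = '0'.
One capturing group, so `findall` returns just the captured substring from each match — 3 in all.

['6', '8', '0']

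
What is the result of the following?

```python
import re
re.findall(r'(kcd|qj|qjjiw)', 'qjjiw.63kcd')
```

`|` is ordered: at each position the engine commits to the first alternative that works.
With a single group, `findall` returns only what that group captured — 2 items.

['qj', 'kcd']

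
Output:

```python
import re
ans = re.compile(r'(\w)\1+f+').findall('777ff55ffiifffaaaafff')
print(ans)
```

['7', '5', 'i', 'a']

A backreference is literal: `\1` must see the identical characters the first group matched.
Because there's exactly one group, `findall` drops the full match and keeps group 1 from each hit.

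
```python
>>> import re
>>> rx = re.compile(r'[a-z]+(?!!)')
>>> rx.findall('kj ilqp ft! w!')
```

['kj', 'ilqp', 'f']

The negative lookahead/lookbehind blocks any match where the forbidden context is present.
Scanning left to right: at [0:2] → 'kj'; at [3:7] → 'ilqp'; at [8:9] → 'f'.
With no groups in the pattern, `findall` gives back each whole match — 3 here.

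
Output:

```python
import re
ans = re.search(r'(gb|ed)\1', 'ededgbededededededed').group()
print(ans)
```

eded

A backreference is literal: `\1` must see the identical characters the first group matched.
`re.search` scans for the first position where the pattern succeeds.
The match spans [0:4] → 'eded'.
Captured: group 1 = 'ed'.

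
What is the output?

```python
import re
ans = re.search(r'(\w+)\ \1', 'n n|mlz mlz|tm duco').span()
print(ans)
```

(0, 3)

A backreference is literal: `\1` must see the identical characters the first group matched.
Unlike `match`, `search` isn't anchored — it looks for the pattern anywhere in the string.
The match spans [0:3] → 'n n'.
Captured: group 1 = 'n'.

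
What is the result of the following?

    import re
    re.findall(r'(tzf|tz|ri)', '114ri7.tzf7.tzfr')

['ri', 'tzf', 'tzf']

Alternation isn't longest-match — the leftmost alternative that fits at this position is chosen.
With a single group, `findall` returns only what that group captured — 3 items.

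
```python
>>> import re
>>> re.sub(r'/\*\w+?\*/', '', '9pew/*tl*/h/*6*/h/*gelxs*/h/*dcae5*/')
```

'9pewhhh'

Each match is replaced by ''.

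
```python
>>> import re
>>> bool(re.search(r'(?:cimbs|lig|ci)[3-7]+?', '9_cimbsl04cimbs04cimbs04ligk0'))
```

False

Here the pattern never matches, so the call returns None, and `bool(None)` is False.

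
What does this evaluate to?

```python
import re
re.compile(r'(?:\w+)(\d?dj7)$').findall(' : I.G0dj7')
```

The pattern matches one or more of a word character (non-capturing group); then optionally a digit, then the literal 'dj7' (captured); then anchored at the end.
Matches: at [5:10] match 'G0dj7', group 1 = 'dj7'.
Because there's exactly one group, `findall` drops the full match and keeps group 1 from the one hit.

['dj7']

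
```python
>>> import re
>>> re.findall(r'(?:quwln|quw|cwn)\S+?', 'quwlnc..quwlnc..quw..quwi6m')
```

['quwlnc', 'quwlnc', 'quw.', 'quwi']

The regex engine tests alternatives in the order written; an earlier branch that matches wins even if a later one would match more.
Walking the string: at [0:6] → 'quwlnc'; at [8:14] → 'quwlnc'; at [16:20] → 'quw.'; at [21:25] → 'quwi'.
No capturing groups, so `findall` returns the 4 full match strings.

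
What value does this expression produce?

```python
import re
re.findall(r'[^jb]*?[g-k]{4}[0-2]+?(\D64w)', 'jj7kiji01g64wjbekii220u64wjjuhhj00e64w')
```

['g64w']

With a single group, `findall` returns only what that group captured — 1 item.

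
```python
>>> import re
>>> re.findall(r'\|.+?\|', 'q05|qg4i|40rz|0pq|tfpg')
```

A `+?`/`*?`/`{m,n}?` starts at its minimum and grows only as far as needed for what follows to match.
With no groups in the pattern, `findall` gives back each whole match — 2 here.

['|qg4i|', '|0pq|']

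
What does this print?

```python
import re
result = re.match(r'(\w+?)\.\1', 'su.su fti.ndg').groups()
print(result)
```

('su',)

`\1` has to match the exact text group 1 already captured.
`match` is anchored at position 0; if the pattern doesn't fit there, it returns None.
The match spans [0:5] → 'su.su'.
Captured: group 1 = 'su'.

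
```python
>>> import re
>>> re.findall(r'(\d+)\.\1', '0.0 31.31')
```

['0', '31']

A backreference is literal: `\1` must see the identical characters the first group matched.
Walking the string: at [0:3] match '0.0', group 1 = '0'; at [4:9] match '31.31', group 1 = '31'.
One capturing group, so `findall` returns just the captured substring from each match — 2 in all.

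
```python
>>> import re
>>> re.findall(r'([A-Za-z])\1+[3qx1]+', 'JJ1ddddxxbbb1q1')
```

A backreference is literal: `\1` must see the identical characters the first group matched.
Walking the string: at [0:3] match 'JJ1', group 1 = 'J'; at [3:9] match 'ddddxx', group 1 = 'd'; at [9:15] match 'bbb1q1', group 1 = 'b'.
Because there's exactly one group, `findall` drops the full match and keeps group 1 from each hit.

['J', 'd', 'b']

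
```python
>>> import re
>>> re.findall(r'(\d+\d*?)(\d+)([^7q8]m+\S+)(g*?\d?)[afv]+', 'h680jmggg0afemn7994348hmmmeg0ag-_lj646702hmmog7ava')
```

Pattern: one or more of a digit, then zero or more of a digit (lazy) (captured); then one or more of a digit (captured); then any character except [7q8], then one or more of the literal 'm', then one or more of a non-whitespace character (captured); then zero or more of the literal 'g' (lazy), then optionally a digit (captured); then one or more of one of [afv].
Walking the string: at [1:50] match '680jmggg0afemn7994348hmmmeg0ag-_lj646702hmmog7ava', groups = ('68', '0', 'jmggg0afemn7994348hmmmeg0ag-_lj646702hmmog7av', '').
Multiple groups make `findall` return tuples — one 4-tuple for the one match.

[('68', '0', 'jmggg0afemn7994348hmmmeg0ag-_lj646702hmmog7av', '')]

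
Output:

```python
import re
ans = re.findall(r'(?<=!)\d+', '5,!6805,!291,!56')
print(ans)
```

The `(?=…)`/`(?<=…)` assertion just peeks at neighbouring text; it doesn't advance the match position.
`findall` yields the raw match text (3 of them) because the pattern has no groups.

['6805', '291', '56']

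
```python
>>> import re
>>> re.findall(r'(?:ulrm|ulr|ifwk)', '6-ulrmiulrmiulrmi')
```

['ulrm', 'ulrm', 'ulrm']

Alternation isn't longest-match — the leftmost alternative that fits at this position is chosen.
Matches: at [2:6] → 'ulrm'; at [7:11] → 'ulrm'; at [12:16] → 'ulrm'.
With no groups in the pattern, `findall` gives back each whole match — 3 here.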